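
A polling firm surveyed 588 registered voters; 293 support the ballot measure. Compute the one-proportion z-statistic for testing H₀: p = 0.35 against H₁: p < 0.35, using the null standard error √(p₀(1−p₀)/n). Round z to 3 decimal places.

z = 7.539

The sample proportion is 293/588 = 0.49830.
Under H₀, SE = √(p₀(1−p₀)/n) = √(0.35·0.65/588) = √0.000386905 = 0.019670.
z = (0.49830 − 0.35)/0.019670 = 0.14830/0.019670 = 7.539.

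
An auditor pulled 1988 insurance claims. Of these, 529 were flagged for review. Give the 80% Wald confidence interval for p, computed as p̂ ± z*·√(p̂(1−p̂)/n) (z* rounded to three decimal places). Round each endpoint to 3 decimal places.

(0.253, 0.279)

The sample proportion is 529/1988 = 0.26610.
SE(p̂) = √(0.26610·0.73390/1988) = 0.009911.
The 80% critical value is z* = 1.282.
Margin = 1.282·0.009911 = 0.01271.
So the interval runs from 0.253 to 0.279.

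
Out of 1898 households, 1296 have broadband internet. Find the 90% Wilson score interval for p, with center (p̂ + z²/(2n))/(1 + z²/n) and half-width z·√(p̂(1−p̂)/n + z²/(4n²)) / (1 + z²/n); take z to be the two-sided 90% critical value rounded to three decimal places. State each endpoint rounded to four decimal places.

(0.6650, 0.7001)

Here p̂ = 1296/1898 = 0.68282 and z = 1.645 (z² = 2.706025).
Denominator 1 + z²/n = 1 + 2.706025/1898 = 1.001426.
Center = (0.68282 + 0.000713)/1.001426 = 0.68256.
Radicand: p̂(1−p̂)/n + z²/(4n²) = 0.000114107 + 0.000000188 = 0.000114295.
Half-width = z·√(radicand)/denom = 1.645·0.010691/1.001426 = 0.01756.
Interval: 0.68256 ± 0.01756 → (0.6650, 0.7001).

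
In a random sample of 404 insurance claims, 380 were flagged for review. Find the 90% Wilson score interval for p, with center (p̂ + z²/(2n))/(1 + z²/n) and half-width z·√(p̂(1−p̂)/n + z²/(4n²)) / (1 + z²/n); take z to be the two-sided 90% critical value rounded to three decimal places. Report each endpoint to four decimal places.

p̂ = 380/404 = 0.94059; z = 1.645, so z² = 2.706025.
1 + z²/n = 1.006698.
Adjusted center: (0.94059 + z²/(2n))/1.006698 = 0.93766.
Radicand: p̂(1−p̂)/n + z²/(4n²) = 0.000138309 + 0.000004145 = 0.000142454.
Half-width = z·√(radicand)/denom = 1.645·0.011935/1.006698 = 0.01950.
Interval: 0.93766 ± 0.01950 → (0.9182, 0.9572).

(0.9182, 0.9572)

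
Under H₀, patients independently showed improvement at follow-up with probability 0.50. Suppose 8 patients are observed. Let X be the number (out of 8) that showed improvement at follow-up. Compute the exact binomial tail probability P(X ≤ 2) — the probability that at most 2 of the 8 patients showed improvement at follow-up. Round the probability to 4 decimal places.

P = 0.1445

X ~ Binomial(n=8, p=0.50).
P(X ≤ 2) = C(8,0)·0.50^0·0.50^8 + C(8,1)·0.50^1·0.50^7 + C(8,2)·0.50^2·0.50^6.
= 0.003906 + 0.031250 + 0.109375 = 0.1445.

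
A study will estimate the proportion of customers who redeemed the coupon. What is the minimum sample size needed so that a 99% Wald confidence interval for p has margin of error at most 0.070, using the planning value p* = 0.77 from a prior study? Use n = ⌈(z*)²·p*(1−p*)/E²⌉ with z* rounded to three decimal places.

n = 240

z* = 2.576 at the 99% level.
p*(1−p*) = 0.1771.
(z*)²·p*(1−p*)/E² = 6.635776·0.1771/0.004900 = 239.836.
Rounding up, n = 240.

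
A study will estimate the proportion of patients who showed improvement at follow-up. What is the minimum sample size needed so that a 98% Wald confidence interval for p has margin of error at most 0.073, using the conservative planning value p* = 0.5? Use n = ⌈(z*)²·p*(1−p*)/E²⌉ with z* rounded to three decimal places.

n = 254

For 98% confidence, z* = 2.326.
p*(1−p*) = 0.2500.
(z*)²·p*(1−p*)/E² = 5.410276·0.2500/0.005329 = 253.813.
Rounding up, n = 254.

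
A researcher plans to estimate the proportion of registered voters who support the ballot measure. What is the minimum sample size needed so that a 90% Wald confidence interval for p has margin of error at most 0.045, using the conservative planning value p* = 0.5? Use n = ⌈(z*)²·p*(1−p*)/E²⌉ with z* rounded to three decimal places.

n = 335

For 90% confidence, z* = 1.645.
p*(1−p*) = 0.2500.
Required n before rounding: 2.706025 × 0.2500 / 0.045² = 334.077.
⌈334.077⌉ = 335.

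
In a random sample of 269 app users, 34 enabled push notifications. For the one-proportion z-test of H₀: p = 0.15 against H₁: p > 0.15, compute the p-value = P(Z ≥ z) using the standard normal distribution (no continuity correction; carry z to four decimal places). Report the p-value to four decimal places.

With x = 34 successes in n = 269, p̂ = 0.12639.
Under H₀, SE = √(p₀(1−p₀)/n) = √(0.15·0.85/269) = √0.000473978 = 0.021771.
z = (p̂ − p₀)/SE = (34/269 − 0.15)/0.021771 ≈ -1.0843.
From the standard normal, P(Z ≥ z) = 0.8609.

p-value = 0.8609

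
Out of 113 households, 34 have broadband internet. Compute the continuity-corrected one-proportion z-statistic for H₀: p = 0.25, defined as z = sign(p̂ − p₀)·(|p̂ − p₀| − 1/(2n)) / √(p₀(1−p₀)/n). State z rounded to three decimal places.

z = 1.141

The sample proportion is 34/113 = 0.30088. p̂ − p₀ = 0.050885.
1/(2n) = 0.004425.
Corrected numerator: |0.050885| − 0.004425 = 0.046460.
SE₀ = √(0.25·0.75/113) = 0.040734.
z = (+)0.046460/0.040734 = 1.141.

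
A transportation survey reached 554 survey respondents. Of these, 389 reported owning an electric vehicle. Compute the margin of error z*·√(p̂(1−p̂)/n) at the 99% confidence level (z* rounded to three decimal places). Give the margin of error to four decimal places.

ME = 0.0500

With x = 389 successes in n = 554, p̂ = 0.70217.
Standard error of p̂: √(0.209129/554) = √0.000377489 = 0.019429.
The 99% critical value is z* = 2.576.
ME = 2.576·0.019429 = 0.0500.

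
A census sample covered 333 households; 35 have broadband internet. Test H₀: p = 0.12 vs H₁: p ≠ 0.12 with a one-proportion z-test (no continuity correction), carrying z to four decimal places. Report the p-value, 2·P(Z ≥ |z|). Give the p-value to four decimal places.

p-value = 0.4029

Sample proportion p̂ = 35/333 = 0.10511.
Under H₀, SE = √(p₀(1−p₀)/n) = √(0.12·0.88/333) = √0.000317117 = 0.017808.
Test statistic (full precision, shown to 4 dp): z = (35/333 − 0.12)/SE₀ ≈ -0.8364.
p-value = 2·P(Z ≥ |z|) with z = -0.8364 → 0.4029.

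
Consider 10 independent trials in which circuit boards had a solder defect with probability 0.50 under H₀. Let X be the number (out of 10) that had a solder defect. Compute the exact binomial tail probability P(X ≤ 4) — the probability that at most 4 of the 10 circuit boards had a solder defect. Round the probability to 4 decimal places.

X is binomial with n = 10 and p = 0.50.
P(X ≤ 4) = Σ_{j=0}^{4} C(10,j)·0.50^j·0.50^{10−j}.
= 0.000977 + 0.009766 + 0.043945 + 0.117188 + 0.205078 = 0.3770.

P = 0.3770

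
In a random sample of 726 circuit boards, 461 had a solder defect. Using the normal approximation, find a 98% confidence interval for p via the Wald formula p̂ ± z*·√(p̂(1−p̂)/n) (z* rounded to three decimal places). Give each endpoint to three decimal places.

Sample proportion p̂ = 461/726 = 0.63499.
SE = √(p̂(1−p̂)/n) = √(0.231779/726) = 0.017868.
The 98% critical value is z* = 2.326.
Margin = 2.326·0.017868 = 0.04156.
CI: 0.63499 ± 0.04156 = (0.593, 0.677).

(0.593, 0.677)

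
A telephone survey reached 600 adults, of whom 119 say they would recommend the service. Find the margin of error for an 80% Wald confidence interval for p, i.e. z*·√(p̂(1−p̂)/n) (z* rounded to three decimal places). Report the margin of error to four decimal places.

ME = 0.0209

The sample proportion is 119/600 = 0.19833.
Standard error of p̂: √(0.158997/600) = √0.000264995 = 0.016279.
For 80% confidence, z* = 1.282.
So ME = 0.0209.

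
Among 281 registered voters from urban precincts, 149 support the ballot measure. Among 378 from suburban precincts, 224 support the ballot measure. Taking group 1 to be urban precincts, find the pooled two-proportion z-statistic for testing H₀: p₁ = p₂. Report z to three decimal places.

p̂₁ = 149/281 = 0.53025, p̂₂ = 224/378 = 0.59259.
Pooling: p̂ = 373/659 = 0.56601.
SE = √[p̂(1−p̂)(1/n₁+1/n₂)] = √[0.56601·0.43399·(1/281+1/378)] ≈ 0.039039.
z = -0.06234/0.039039 = -1.597.

z = -1.597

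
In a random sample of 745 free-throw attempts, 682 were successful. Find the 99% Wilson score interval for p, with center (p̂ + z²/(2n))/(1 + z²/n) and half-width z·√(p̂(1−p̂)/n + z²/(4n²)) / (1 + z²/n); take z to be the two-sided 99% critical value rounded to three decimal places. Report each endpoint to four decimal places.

(0.8854, 0.9382)

Here p̂ = 682/745 = 0.91544 and z = 2.576 (z² = 6.635776).
Denominator 1 + z²/n = 1 + 6.635776/745 = 1.008907.
Center = (0.91544 + 0.004454)/1.008907 = 0.91177.
Radicand: p̂(1−p̂)/n + z²/(4n²) = 0.000103910 + 0.000002989 = 0.000106899.
Half-width = z·√(radicand)/denom = 2.576·0.010339/1.008907 = 0.02640.
So the interval runs from 0.8854 to 0.9382.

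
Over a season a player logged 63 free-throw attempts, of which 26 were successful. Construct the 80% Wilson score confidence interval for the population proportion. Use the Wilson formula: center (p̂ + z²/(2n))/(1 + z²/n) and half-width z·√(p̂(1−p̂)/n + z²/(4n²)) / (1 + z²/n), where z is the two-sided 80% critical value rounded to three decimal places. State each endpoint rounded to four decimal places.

Here p̂ = 26/63 = 0.41270 and z = 1.282 (z² = 1.643524).
Denominator 1 + z²/n = 1 + 1.643524/63 = 1.026088.
Center = (0.41270 + 0.013044)/1.026088 = 0.41492.
Radicand: p̂(1−p̂)/n + z²/(4n²) = 0.003847277 + 0.000103523 = 0.003950800.
Half-width = z·√(radicand)/denom = 1.282·0.062855/1.026088 = 0.07853.
CI: 0.41492 ± 0.07853 = (0.3364, 0.4934).

(0.3364, 0.4934)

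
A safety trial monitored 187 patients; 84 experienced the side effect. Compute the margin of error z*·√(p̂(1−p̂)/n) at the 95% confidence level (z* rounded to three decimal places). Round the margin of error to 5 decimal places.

The sample proportion is 84/187 = 0.44920.
Standard error of p̂: √(0.247419/187) = √0.001323097 = 0.036374.
z* = 1.960 at the 95% level.
So ME = 0.07129.

ME = 0.07129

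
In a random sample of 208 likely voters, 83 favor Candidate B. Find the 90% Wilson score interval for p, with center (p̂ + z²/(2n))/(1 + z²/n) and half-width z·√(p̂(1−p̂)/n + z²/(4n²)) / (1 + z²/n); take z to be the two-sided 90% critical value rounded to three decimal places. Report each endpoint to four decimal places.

p̂ = 83/208 = 0.39904; z = 1.645, so z² = 2.706025.
Denominator 1 + z²/n = 1 + 2.706025/208 = 1.013010.
Adjusted center: (0.39904 + z²/(2n))/1.013010 = 0.40034.
Radicand: p̂(1−p̂)/n + z²/(4n²) = 0.001152917 + 0.000015637 = 0.001168554.
Half-width = z·√(radicand)/denom = 1.645·0.034184/1.013010 = 0.05551.
CI: 0.40034 ± 0.05551 = (0.3448, 0.4558).

(0.3448, 0.4558)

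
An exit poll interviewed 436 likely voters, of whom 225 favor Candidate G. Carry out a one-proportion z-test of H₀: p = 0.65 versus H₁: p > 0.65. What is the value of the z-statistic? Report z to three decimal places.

z = -5.864

The sample proportion is 225/436 = 0.51606.
SE₀ = √(0.65·0.35/436) = 0.022843.
z = (0.51606 − 0.65)/0.022843 = -0.13394/0.022843 = -5.864.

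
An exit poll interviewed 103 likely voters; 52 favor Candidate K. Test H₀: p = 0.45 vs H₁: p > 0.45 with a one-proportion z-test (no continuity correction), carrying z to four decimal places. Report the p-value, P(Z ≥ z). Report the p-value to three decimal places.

p̂ = 52/103 = 0.50485.
Null standard error: √(0.45·0.55/103) = √0.002402913 = 0.049020.
Test statistic (full precision, shown to 4 dp): z = (52/103 − 0.45)/SE₀ ≈ 1.1190.
p-value = P(Z ≥ z) with z = 1.1190 → 0.132.

p-value = 0.132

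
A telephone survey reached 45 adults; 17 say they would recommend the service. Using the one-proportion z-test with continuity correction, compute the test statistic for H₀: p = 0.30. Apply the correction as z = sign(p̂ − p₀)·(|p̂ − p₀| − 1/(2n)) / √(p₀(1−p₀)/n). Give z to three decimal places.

p̂ = 17/45 = 0.37778. p̂ − p₀ = 0.077778.
Continuity correction 1/(2n) = 1/90 = 0.011111.
Corrected numerator: |0.077778| − 0.011111 = 0.066667.
Null standard error: √(0.30·0.70/45) = √0.004666667 = 0.068313.
z = +0.066667/0.068313 = 0.976.

z = 0.976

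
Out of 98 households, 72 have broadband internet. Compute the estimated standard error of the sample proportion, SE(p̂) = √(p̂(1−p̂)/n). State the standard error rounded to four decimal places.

SE = 0.0446

The sample proportion is 72/98 = 0.73469.
p̂(1−p̂) = 0.194921.
SE = √(0.194921/98) = 0.0446.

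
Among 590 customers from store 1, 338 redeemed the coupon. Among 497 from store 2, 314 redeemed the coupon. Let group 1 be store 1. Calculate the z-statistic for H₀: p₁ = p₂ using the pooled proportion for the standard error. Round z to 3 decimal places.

z = -1.975

Sample proportions: p̂₁ = 338/590 = 0.57288 and p̂₂ = 314/497 = 0.63179.
Pooled p̂ = (338+314)/(590+497) = 652/1087 = 0.59982.
SE = √[p̂(1−p̂)(1/n₁+1/n₂)] = √[0.59982·0.40018·(1/590+1/497)] ≈ 0.029830.
z = -0.05891/0.029830 = -1.975.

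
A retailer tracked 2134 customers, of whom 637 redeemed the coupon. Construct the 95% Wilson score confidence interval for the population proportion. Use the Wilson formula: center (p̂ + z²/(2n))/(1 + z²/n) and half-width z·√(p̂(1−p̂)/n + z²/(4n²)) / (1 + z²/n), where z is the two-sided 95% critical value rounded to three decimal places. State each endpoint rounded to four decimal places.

Here p̂ = 637/2134 = 0.29850 and z = 1.960 (z² = 3.841600).
Denominator 1 + z²/n = 1 + 3.841600/2134 = 1.001800.
Adjusted center: (0.29850 + z²/(2n))/1.001800 = 0.29886.
Radicand: p̂(1−p̂)/n + z²/(4n²) = 0.000098125 + 0.000000211 = 0.000098336.
Half-width = z·√(radicand)/denom = 1.960·0.009916/1.001800 = 0.01940.
Interval: 0.29886 ± 0.01940 → (0.2795, 0.3183).

(0.2795, 0.3183)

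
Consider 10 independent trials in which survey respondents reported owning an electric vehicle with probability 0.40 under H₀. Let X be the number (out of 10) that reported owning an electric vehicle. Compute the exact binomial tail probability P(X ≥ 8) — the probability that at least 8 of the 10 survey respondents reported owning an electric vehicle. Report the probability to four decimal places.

P = 0.0123

X ~ Binomial(n=10, p=0.40).
P(X ≥ 8) = C(10,8)·0.40^8·0.60^2 + C(10,9)·0.40^9·0.60^1 + C(10,10)·0.40^10·0.60^0.
= 0.010617 + 0.001573 + 0.000105 = 0.0123.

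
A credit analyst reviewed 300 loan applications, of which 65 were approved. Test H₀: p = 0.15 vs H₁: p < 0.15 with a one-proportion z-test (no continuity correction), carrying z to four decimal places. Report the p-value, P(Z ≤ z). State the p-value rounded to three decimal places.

The sample proportion is 65/300 = 0.21667.
Null standard error: √(0.15·0.85/300) = √0.000425000 = 0.020616.
Test statistic (full precision, shown to 4 dp): z = (65/300 − 0.15)/SE₀ ≈ 3.2338.
p-value = P(Z ≤ z) with z = 3.2338 → 0.999.

p-value = 0.999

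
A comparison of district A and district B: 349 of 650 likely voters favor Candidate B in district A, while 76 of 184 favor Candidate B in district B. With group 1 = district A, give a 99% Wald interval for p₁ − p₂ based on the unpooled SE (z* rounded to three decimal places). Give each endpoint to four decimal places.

p̂₁ = 0.53692, p̂₂ = 0.41304, so the observed difference is 0.12388.
Unpooled SE = √(p̂₁(1−p̂₁)/n₁ + p̂₂(1−p̂₂)/n₂) = √(0.000382518 + 0.001317601) = 0.041232.
The 99% critical value is z* = 2.576. Margin of error = 0.10621.
So the interval runs from 0.0177 to 0.2301.

(0.0177, 0.2301)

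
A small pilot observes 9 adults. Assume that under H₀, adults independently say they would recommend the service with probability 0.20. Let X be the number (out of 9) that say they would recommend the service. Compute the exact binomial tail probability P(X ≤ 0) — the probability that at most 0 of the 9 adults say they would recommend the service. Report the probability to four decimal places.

P = 0.1342

X ~ Binomial(n=9, p=0.20).
P(X ≤ 0) = C(9,0)·0.20^0·0.80^9.
= 0.134218 = 0.1342.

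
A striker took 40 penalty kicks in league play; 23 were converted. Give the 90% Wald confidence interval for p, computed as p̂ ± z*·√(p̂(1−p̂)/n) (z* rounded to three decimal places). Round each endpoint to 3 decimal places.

(0.446, 0.704)

The sample proportion is 23/40 = 0.57500.
Standard error of p̂: √(0.244375/40) = √0.006109375 = 0.078162.
The 90% critical value is z* = 1.645.
Margin of error: 1.645 × 0.078162 = 0.12858.
CI: 0.57500 ± 0.12858 = (0.446, 0.704).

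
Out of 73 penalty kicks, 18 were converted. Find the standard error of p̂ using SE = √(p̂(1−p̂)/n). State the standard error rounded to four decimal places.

The sample proportion is 18/73 = 0.24658.
p̂(1−p̂) = 0.185778.
SE = √(0.185778/73) = √0.002544904 = 0.0504.

SE = 0.0504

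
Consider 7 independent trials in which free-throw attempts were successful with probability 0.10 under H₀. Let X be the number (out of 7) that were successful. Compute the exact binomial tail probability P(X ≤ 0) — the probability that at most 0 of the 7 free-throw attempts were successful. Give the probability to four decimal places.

X is binomial with n = 7 and p = 0.10.
P(X ≤ 0) = C(7,0)·0.10^0·0.90^7.
= 0.478297 = 0.4783.

P = 0.4783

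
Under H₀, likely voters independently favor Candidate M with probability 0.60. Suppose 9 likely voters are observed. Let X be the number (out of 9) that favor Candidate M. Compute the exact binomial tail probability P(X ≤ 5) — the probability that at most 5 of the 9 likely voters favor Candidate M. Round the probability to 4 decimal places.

P = 0.5174

X is binomial with n = 9 and p = 0.60.
P(X ≤ 5) = Σ_{j=0}^{5} C(9,j)·0.60^j·0.40^{9−j}.
= 0.000262 + 0.003539 + 0.021234 + 0.074318 + 0.167215 + 0.250823 = 0.5174.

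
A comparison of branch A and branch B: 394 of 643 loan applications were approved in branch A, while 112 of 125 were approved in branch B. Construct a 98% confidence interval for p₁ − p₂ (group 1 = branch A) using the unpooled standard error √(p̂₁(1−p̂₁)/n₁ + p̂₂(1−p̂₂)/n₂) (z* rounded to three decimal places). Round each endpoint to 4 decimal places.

p̂₁ = 0.61275, p̂₂ = 0.89600, so the observed difference is -0.28325.
SE = √(0.000369031 + 0.000745472) = √0.001114503 = 0.033384.
The 98% critical value is z* = 2.326. Margin of error = 0.07765.
So the interval runs from -0.3609 to -0.2056.

(-0.3609, -0.2056)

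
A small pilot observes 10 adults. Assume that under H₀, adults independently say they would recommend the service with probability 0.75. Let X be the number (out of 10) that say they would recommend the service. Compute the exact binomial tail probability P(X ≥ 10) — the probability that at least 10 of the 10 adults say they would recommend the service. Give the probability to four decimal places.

P = 0.0563

X is binomial with n = 10 and p = 0.75.
P(X ≥ 10) = C(10,10)·0.75^10·0.25^0.
= 0.056314 = 0.0563.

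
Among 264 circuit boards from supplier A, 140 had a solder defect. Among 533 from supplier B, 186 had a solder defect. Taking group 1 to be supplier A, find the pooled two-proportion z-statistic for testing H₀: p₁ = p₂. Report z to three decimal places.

z = 4.901

Sample proportions: p̂₁ = 140/264 = 0.53030 and p̂₂ = 186/533 = 0.34897.
Pooled p̂ = (140+186)/(264+533) = 326/797 = 0.40903.
Pooled SE = √[0.2417252·0.00566405] ≈ 0.037002.
z = 0.18133/0.037002 = 4.901.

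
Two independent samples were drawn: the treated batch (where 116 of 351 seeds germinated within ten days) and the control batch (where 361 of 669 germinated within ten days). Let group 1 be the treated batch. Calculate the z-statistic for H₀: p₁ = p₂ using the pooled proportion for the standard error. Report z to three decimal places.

z = -6.359

p̂₁ = 116/351 = 0.33048, p̂₂ = 361/669 = 0.53961.
Pooled p̂ = (116+361)/(351+669) = 477/1020 = 0.46765.
SE = √[p̂(1−p̂)(1/n₁+1/n₂)] = √[0.46765·0.53235·(1/351+1/669)] ≈ 0.032885.
z = (p̂₁ − p̂₂)/SE = (0.33048 − 0.53961)/0.032885 = -0.20913/0.032885 = -6.359.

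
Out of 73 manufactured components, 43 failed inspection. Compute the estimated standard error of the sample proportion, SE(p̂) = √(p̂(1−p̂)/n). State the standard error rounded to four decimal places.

SE = 0.0576

p̂ = 43/73 = 0.58904.
p̂(1−p̂) = 0.242072.
SE = √(0.242072/73) = √0.003316055 = 0.0576.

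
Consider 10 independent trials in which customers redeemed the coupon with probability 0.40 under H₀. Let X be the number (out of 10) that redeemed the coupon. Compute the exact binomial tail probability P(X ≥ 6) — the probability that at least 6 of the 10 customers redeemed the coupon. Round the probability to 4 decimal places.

P = 0.1662

X is binomial with n = 10 and p = 0.40.
P(X ≥ 6) = Σ_{j=6}^{10} C(10,j)·0.40^j·0.60^{10−j}.
= 0.111477 + 0.042467 + 0.010617 + 0.001573 + 0.000105 = 0.1662.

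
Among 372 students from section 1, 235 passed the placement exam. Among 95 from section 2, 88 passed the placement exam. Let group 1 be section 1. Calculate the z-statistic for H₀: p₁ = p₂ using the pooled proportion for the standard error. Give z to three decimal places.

z = -5.549

Sample proportions: p̂₁ = 235/372 = 0.63172 and p̂₂ = 88/95 = 0.92632.
Pooling: p̂ = 323/467 = 0.69165.
SE = √[p̂(1−p̂)(1/n₁+1/n₂)] = √[0.69165·0.30835·(1/372+1/95)] ≈ 0.053087.
z = (p̂₁ − p̂₂)/SE = (0.63172 − 0.92632)/0.053087 = -0.29460/0.053087 = -5.549.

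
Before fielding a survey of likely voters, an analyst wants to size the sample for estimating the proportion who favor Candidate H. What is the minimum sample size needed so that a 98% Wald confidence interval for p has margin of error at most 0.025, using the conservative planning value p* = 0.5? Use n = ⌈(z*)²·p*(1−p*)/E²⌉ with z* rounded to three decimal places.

n = 2165

z* = 2.326 at the 98% level.
p*(1−p*) = 0.50·0.50 = 0.2500.
Required n before rounding: 5.410276 × 0.2500 / 0.025² = 2164.110.
Rounding up, n = 2165.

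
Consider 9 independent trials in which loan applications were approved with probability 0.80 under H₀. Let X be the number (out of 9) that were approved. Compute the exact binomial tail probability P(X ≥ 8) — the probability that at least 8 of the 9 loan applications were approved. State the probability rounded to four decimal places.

P = 0.4362

X is binomial with n = 9 and p = 0.80.
P(X ≥ 8) = C(9,8)·0.80^8·0.20^1 + C(9,9)·0.80^9·0.20^0.
= 0.301990 + 0.134218 = 0.4362.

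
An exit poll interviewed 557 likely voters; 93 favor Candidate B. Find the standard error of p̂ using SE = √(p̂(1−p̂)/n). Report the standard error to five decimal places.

SE = 0.01580

Sample proportion p̂ = 93/557 = 0.16697.
p̂(1−p̂) = 0.139091.
Dividing by n and taking the root: √0.000249715 = 0.01580.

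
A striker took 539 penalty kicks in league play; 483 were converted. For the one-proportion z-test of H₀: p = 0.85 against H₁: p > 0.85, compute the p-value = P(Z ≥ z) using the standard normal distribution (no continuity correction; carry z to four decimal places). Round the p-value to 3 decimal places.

p-value = 0.001

p̂ = 483/539 = 0.89610.
SE₀ = √(0.85·0.15/539) = 0.015380.
Test statistic (full precision, shown to 4 dp): z = (483/539 − 0.85)/SE₀ ≈ 2.9976.
p-value = P(Z ≥ z) with z = 2.9976 → 0.001.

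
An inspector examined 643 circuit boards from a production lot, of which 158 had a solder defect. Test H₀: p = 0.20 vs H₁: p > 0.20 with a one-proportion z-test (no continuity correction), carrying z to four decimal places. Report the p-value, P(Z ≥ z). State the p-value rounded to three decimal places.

p-value = 0.002

With x = 158 successes in n = 643, p̂ = 0.24572.
Null standard error: √(0.20·0.80/643) = √0.000248834 = 0.015774.
Test statistic (full precision, shown to 4 dp): z = (158/643 − 0.20)/SE₀ ≈ 2.8986.
p-value = P(Z ≥ z) with z = 2.8986 → 0.002.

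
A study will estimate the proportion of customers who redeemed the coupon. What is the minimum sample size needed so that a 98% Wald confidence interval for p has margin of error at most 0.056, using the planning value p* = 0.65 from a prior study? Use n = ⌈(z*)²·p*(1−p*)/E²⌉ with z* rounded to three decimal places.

n = 393

For 98% confidence, z* = 2.326.
p*(1−p*) = 0.65·0.35 = 0.2275.
(z*)²·p*(1−p*)/E² = 5.410276·0.2275/0.003136 = 392.487.
⌈392.487⌉ = 393.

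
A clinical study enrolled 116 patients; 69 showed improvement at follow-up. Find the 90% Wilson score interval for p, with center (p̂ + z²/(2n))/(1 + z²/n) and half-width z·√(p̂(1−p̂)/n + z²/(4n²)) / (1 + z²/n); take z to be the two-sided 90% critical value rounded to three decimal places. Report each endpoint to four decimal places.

(0.5185, 0.6668)

p̂ = 69/116 = 0.59483; z = 1.645, so z² = 2.706025.
1 + z²/n = 1.023328.
Center = (0.59483 + 0.011664)/1.023328 = 0.59267.
Radicand: p̂(1−p̂)/n + z²/(4n²) = 0.002077653 + 0.000050275 = 0.002127928.
Half-width = 1.645·√0.002127928/1.023328 = 0.07415.
CI: 0.59267 ± 0.07415 = (0.5185, 0.6668).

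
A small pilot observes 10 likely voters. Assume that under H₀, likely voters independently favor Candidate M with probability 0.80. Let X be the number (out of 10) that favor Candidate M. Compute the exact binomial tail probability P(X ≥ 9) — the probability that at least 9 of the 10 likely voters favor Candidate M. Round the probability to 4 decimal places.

X ~ Binomial(n=10, p=0.80).
P(X ≥ 9) = C(10,9)·0.80^9·0.20^1 + C(10,10)·0.80^10·0.20^0.
= 0.268435 + 0.107374 = 0.3758.

P = 0.3758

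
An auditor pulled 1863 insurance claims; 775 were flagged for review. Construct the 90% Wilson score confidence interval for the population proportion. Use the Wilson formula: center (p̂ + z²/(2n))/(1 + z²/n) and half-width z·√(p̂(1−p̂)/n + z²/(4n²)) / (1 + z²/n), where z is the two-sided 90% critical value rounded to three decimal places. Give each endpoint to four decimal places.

Here p̂ = 775/1863 = 0.41600 and z = 1.645 (z² = 2.706025).
Denominator 1 + z²/n = 1 + 2.706025/1863 = 1.001453.
Center = (0.41600 + 0.000726)/1.001453 = 0.41612.
Radicand: p̂(1−p̂)/n + z²/(4n²) = 0.000130404 + 0.000000195 = 0.000130599.
Half-width = 1.645·√0.000130599/1.001453 = 0.01877.
CI: 0.41612 ± 0.01877 = (0.3973, 0.4349).

(0.3973, 0.4349)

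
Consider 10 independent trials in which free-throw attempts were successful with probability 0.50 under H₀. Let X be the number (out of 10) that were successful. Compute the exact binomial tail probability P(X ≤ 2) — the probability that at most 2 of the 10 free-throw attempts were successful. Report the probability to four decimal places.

P = 0.0547

X is binomial with n = 10 and p = 0.50.
P(X ≤ 2) = C(10,0)·0.50^0·0.50^10 + C(10,1)·0.50^1·0.50^9 + C(10,2)·0.50^2·0.50^8.
= 0.000977 + 0.009766 + 0.043945 = 0.0547.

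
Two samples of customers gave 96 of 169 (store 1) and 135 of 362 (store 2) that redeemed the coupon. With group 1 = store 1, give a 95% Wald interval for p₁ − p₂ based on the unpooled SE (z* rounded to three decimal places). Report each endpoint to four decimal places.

(0.1053, 0.2849)

p̂₁ = 0.56805, p̂₂ = 0.37293, so the observed difference is 0.19512.
SE = √(0.001451891 + 0.000646002) = √0.002097893 = 0.045803.
z* = 1.960 at the 95% level. Margin of error = 0.08977.
CI: 0.19512 ± 0.08977 = (0.1053, 0.2849).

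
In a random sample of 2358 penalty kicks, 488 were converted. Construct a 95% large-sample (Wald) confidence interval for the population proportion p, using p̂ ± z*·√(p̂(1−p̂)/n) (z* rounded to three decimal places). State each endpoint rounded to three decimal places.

(0.191, 0.223)

The sample proportion is 488/2358 = 0.20696.
SE = √(p̂(1−p̂)/n) = √(0.164125/2358) = 0.008343.
The 95% critical value is z* = 1.960.
Margin = 1.960·0.008343 = 0.01635.
CI: 0.20696 ± 0.01635 = (0.191, 0.223).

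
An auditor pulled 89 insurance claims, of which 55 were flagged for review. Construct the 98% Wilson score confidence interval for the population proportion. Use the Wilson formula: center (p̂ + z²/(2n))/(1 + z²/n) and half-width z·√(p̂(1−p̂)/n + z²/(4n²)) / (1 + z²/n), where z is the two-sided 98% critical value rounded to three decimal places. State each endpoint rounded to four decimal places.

(0.4947, 0.7277)

p̂ = 55/89 = 0.61798; z = 2.326, so z² = 5.410276.
Denominator 1 + z²/n = 1 + 5.410276/89 = 1.060790.
Center = (0.61798 + 0.030395)/1.060790 = 0.61122.
Radicand: p̂(1−p̂)/n + z²/(4n²) = 0.002652599 + 0.000170757 = 0.002823356.
Half-width = z·√(radicand)/denom = 2.326·0.053135/1.060790 = 0.11651.
So the interval runs from 0.4947 to 0.7277.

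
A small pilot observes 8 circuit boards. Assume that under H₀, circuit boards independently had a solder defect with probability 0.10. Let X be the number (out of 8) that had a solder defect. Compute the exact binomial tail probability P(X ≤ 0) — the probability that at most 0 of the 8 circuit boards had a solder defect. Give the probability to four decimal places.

X ~ Binomial(n=8, p=0.10).
P(X ≤ 0) = C(8,0)·0.10^0·0.90^8.
= 0.430467 = 0.4305.

P = 0.4305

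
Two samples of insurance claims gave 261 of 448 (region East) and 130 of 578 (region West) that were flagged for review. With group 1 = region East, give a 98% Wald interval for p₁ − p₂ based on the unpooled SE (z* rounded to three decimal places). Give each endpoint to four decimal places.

p̂₁ = 261/448 = 0.58259, p̂₂ = 130/578 = 0.22491; p̂₁ − p̂₂ = 0.35768.
Unpooled SE = √(p̂₁(1−p̂₁)/n₁ + p̂₂(1−p̂₂)/n₂) = √(0.000542810 + 0.000301605) = 0.029059.
The 98% critical value is z* = 2.326. Margin of error = 0.06759.
So the interval runs from 0.2901 to 0.4253.

(0.2901, 0.4253)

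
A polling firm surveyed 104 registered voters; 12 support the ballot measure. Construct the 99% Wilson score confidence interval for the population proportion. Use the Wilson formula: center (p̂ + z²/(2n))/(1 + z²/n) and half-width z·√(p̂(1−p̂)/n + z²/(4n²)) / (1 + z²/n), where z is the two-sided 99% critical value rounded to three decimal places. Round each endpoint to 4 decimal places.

(0.0569, 0.2200)

Here p̂ = 12/104 = 0.11538 and z = 2.576 (z² = 6.635776).
1 + z²/n = 1.063806.
Center = (0.11538 + 0.031903)/1.063806 = 0.13845.
Radicand: p̂(1−p̂)/n + z²/(4n²) = 0.000981452 + 0.000153379 = 0.001134831.
Half-width = z·√(radicand)/denom = 2.576·0.033687/1.063806 = 0.08157.
Interval: 0.13845 ± 0.08157 → (0.0569, 0.2200).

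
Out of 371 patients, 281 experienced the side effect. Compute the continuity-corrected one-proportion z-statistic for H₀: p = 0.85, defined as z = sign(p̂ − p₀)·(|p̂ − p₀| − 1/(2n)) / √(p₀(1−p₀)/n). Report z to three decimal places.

z = -4.922

Sample proportion p̂ = 281/371 = 0.75741. p̂ − p₀ = -0.092588.
1/(2n) = 0.001348.
Corrected numerator: |-0.092588| − 0.001348 = 0.091240.
SE₀ = √(0.85·0.15/371) = 0.018538.
z = (−)0.091240/0.018538 = -4.922.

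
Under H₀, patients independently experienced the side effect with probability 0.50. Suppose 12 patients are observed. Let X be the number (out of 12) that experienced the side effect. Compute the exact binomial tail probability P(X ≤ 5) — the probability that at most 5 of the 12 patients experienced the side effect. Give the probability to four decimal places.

X is binomial with n = 12 and p = 0.50.
P(X ≤ 5) = Σ_{j=0}^{5} C(12,j)·0.50^j·0.50^{12−j}.
= 0.000244 + 0.002930 + 0.016113 + 0.053711 + 0.120850 + 0.193359 = 0.3872.

P = 0.3872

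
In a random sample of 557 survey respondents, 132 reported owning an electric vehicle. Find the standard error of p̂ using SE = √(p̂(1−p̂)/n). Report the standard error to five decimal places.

SE = 0.01802

The sample proportion is 132/557 = 0.23698.
p̂(1−p̂) = 0.180820.
SE = √(0.180820/557) = √0.000324632 = 0.01802.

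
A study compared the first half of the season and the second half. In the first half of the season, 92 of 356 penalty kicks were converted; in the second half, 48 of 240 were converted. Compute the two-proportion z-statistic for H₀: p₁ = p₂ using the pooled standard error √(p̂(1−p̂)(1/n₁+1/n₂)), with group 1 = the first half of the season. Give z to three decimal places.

z = 1.650

Sample proportions: p̂₁ = 92/356 = 0.25843 and p̂₂ = 48/240 = 0.20000.
Pooled p̂ = (92+48)/(356+240) = 140/596 = 0.23490.
Pooled SE = √[0.1797216·0.00697566] ≈ 0.035407.
z = (p̂₁ − p̂₂)/SE = (0.25843 − 0.20000)/0.035407 = 0.05843/0.035407 = 1.650.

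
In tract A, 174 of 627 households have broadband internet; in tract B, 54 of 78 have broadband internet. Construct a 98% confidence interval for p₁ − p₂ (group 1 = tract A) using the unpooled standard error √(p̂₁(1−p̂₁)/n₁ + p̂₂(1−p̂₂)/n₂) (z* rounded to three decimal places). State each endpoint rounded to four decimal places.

p̂₁ = 0.27751, p̂₂ = 0.69231, so the observed difference is -0.41480.
Unpooled SE = √(p̂₁(1−p̂₁)/n₁ + p̂₂(1−p̂₂)/n₂) = √(0.000319775 + 0.002730997) = 0.055234.
For 98% confidence, z* = 2.326. Margin of error = 0.12847.
So the interval runs from -0.5433 to -0.2863.

(-0.5433, -0.2863)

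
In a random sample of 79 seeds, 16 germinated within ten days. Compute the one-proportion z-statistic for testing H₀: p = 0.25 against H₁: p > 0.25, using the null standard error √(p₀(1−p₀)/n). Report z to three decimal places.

The sample proportion is 16/79 = 0.20253.
SE₀ = √(0.25·0.75/79) = 0.048718.
z = (p̂ − p₀)/SE = (0.20253 − 0.25)/0.048718 = -0.974.

z = -0.974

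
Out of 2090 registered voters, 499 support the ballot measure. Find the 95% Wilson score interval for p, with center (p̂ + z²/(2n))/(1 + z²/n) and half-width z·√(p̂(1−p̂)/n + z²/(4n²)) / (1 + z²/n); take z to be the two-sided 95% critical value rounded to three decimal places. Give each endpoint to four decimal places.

(0.2210, 0.2575)

p̂ = 499/2090 = 0.23876; z = 1.960, so z² = 3.841600.
Denominator 1 + z²/n = 1 + 3.841600/2090 = 1.001838.
Adjusted center: (0.23876 + z²/(2n))/1.001838 = 0.23924.
Radicand: p̂(1−p̂)/n + z²/(4n²) = 0.000086962 + 0.000000220 = 0.000087182.
Half-width = 1.960·√0.000087182/1.001838 = 0.01827.
CI: 0.23924 ± 0.01827 = (0.2210, 0.2575).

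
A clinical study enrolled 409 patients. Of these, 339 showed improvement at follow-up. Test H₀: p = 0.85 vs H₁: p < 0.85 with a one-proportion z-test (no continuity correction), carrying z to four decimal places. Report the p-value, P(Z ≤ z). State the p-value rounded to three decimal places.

Sample proportion p̂ = 339/409 = 0.82885.
Under H₀, SE = √(p₀(1−p₀)/n) = √(0.85·0.15/409) = √0.000311736 = 0.017656.
z = (p̂ − p₀)/SE = (339/409 − 0.85)/0.017656 ≈ -1.1978.
From the standard normal, P(Z ≤ z) = 0.115.

p-value = 0.115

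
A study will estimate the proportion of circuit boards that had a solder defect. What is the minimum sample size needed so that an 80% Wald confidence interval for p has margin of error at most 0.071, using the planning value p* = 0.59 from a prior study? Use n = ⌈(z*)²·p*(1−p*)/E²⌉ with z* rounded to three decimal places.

For 80% confidence, z* = 1.282.
p*(1−p*) = 0.2419.
Required n before rounding: 1.643524 × 0.2419 / 0.071² = 78.867.
Rounding up, n = 79.

n = 79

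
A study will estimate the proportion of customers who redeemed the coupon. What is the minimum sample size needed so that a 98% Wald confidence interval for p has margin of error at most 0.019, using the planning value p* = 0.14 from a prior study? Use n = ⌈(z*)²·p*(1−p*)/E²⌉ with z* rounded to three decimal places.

n = 1805

z* = 2.326 at the 98% level.
p*(1−p*) = 0.1204.
(z*)²·p*(1−p*)/E² = 5.410276·0.1204/0.000361 = 1804.424.
⌈1804.424⌉ = 1805.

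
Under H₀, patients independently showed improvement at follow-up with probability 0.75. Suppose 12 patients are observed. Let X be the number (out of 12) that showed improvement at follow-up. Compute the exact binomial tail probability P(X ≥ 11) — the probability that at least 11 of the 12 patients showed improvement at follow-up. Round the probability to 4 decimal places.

X ~ Binomial(n=12, p=0.75).
P(X ≥ 11) = C(12,11)·0.75^11·0.25^1 + C(12,12)·0.75^12·0.25^0.
= 0.126705 + 0.031676 = 0.1584.

P = 0.1584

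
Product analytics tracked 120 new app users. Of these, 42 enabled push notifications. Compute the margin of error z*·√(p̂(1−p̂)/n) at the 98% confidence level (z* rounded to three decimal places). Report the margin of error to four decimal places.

The sample proportion is 42/120 = 0.35000.
SE = √(p̂(1−p̂)/n) = √(0.227500/120) = 0.043541.
The 98% critical value is z* = 2.326.
Margin of error = z*·SE = 2.326 × 0.043541 = 0.1013.

ME = 0.1013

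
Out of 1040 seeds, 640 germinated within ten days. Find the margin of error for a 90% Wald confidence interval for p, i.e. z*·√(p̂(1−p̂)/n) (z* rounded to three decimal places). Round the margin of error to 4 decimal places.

ME = 0.0248

p̂ = 640/1040 = 0.61538.
SE = √(p̂(1−p̂)/n) = √(0.236686/1040) = 0.015086.
The 90% critical value is z* = 1.645.
Margin of error = z*·SE = 1.645 × 0.015086 = 0.0248.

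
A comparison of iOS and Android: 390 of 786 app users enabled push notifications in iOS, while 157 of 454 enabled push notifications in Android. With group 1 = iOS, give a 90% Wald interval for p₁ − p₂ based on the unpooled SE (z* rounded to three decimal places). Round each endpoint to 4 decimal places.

p̂₁ = 0.49618, p̂₂ = 0.34581, so the observed difference is 0.15037.
SE = √(0.000318048 + 0.000498297) = √0.000816345 = 0.028572.
The 90% critical value is z* = 1.645. Margin of error = 0.04700.
CI: 0.15037 ± 0.04700 = (0.1034, 0.1974).

(0.1034, 0.1974)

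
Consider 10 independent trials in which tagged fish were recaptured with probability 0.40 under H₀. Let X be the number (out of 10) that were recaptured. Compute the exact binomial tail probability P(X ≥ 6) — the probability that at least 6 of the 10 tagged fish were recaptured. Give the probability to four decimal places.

X ~ Binomial(n=10, p=0.40).
P(X ≥ 6) = Σ_{j=6}^{10} C(10,j)·0.40^j·0.60^{10−j}.
= 0.111477 + 0.042467 + 0.010617 + 0.001573 + 0.000105 = 0.1662.

P = 0.1662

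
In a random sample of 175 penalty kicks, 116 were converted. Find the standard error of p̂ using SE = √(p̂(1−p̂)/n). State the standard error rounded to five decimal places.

SE = 0.03574

The sample proportion is 116/175 = 0.66286.
p̂(1−p̂) = 0.223477.
SE = √(0.223477/175) = 0.03574.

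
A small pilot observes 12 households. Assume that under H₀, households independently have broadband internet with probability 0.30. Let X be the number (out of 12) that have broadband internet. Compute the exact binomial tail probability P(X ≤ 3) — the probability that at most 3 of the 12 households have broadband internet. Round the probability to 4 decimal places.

P = 0.4925

X is binomial with n = 12 and p = 0.30.
P(X ≤ 3) = C(12,0)·0.30^0·0.70^12 + C(12,1)·0.30^1·0.70^11 + C(12,2)·0.30^2·0.70^10 + C(12,3)·0.30^3·0.70^9.
= 0.013841 + 0.071184 + 0.167790 + 0.239700 = 0.4925.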